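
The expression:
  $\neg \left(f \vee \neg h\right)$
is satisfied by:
  {h: True, f: False}


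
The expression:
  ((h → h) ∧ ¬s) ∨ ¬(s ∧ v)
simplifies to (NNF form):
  ¬s ∨ ¬v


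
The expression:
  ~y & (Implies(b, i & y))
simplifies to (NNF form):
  ~b & ~y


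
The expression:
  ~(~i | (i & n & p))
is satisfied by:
  {i: True, p: False, n: False}
  {i: True, n: True, p: False}
  {i: True, p: True, n: False}


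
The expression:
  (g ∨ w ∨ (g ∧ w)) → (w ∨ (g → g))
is always true.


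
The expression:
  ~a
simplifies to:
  ~a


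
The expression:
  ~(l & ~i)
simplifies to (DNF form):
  i | ~l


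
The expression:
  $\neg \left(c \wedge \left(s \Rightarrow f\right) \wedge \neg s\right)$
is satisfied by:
  {s: True, c: False}
  {c: False, s: False}
  {c: True, s: True}


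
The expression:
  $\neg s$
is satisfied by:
  {s: False}


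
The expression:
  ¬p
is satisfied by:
  {p: False}


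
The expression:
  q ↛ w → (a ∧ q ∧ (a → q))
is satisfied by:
  {a: True, w: True, q: False}
  {a: True, w: False, q: False}
  {w: True, a: False, q: False}
  {a: False, w: False, q: False}
  {a: True, q: True, w: True}
  {a: True, q: True, w: False}
  {q: True, w: True, a: False}


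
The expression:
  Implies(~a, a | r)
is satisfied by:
  {r: True, a: True}
  {r: True, a: False}
  {a: True, r: False}


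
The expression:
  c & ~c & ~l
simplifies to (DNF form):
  False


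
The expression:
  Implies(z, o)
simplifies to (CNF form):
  o | ~z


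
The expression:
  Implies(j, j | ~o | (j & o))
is always true.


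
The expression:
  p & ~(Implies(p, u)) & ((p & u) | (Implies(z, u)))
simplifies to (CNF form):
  p & ~u & ~z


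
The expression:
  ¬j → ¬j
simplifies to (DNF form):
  True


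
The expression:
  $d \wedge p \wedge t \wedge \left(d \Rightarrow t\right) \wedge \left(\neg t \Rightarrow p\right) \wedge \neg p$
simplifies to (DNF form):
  $\text{False}$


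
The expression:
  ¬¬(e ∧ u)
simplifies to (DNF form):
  e ∧ u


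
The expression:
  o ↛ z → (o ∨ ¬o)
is always true.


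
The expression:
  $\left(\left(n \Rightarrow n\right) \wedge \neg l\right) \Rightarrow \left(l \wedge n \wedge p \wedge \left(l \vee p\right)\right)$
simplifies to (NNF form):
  $l$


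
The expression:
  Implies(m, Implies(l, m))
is always true.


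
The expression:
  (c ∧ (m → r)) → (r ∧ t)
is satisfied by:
  {t: True, m: True, c: False, r: False}
  {t: True, m: False, c: False, r: False}
  {m: True, t: False, c: False, r: False}
  {t: False, m: False, c: False, r: False}
  {r: True, t: True, m: True, c: False}
  {r: True, t: True, m: False, c: False}
  {r: True, m: True, t: False, c: False}
  {r: True, m: False, t: False, c: False}
  {t: True, c: True, m: True, r: False}
  {c: True, m: True, r: False, t: False}
  {r: True, t: True, c: True, m: True}
  {r: True, t: True, c: True, m: False}


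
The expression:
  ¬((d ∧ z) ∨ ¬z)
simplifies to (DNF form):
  z ∧ ¬d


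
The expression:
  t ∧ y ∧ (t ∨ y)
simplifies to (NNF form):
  t ∧ y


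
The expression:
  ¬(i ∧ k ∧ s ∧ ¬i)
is always true.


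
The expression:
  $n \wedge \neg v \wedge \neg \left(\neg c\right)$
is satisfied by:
  {c: True, n: True, v: False}


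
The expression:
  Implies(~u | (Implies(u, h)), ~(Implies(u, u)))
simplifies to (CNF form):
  u & ~h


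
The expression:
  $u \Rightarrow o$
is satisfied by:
  {o: True, u: False}
  {u: False, o: False}
  {u: True, o: True}


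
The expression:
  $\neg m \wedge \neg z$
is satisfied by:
  {z: False, m: False}


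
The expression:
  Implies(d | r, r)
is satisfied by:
  {r: True, d: False}
  {d: False, r: False}
  {d: True, r: True}


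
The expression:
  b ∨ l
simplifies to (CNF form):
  b ∨ l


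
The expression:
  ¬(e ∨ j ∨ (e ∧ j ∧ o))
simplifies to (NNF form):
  ¬e ∧ ¬j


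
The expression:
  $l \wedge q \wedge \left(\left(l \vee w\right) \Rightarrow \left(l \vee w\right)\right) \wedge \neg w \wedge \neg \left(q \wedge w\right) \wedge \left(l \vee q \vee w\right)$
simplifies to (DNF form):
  $l \wedge q \wedge \neg w$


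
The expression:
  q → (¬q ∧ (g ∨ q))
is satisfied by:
  {q: False}


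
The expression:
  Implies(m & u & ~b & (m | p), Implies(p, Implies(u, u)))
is always true.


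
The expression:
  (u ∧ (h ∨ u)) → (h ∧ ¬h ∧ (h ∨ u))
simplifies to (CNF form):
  ¬u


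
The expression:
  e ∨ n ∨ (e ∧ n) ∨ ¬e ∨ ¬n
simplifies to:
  True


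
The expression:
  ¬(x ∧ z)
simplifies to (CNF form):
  ¬x ∨ ¬z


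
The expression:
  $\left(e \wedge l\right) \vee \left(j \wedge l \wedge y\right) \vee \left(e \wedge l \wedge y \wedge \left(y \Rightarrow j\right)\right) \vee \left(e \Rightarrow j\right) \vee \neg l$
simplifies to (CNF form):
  $\text{True}$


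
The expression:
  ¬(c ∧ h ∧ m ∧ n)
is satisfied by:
  {h: False, m: False, n: False, c: False}
  {c: True, h: False, m: False, n: False}
  {n: True, h: False, m: False, c: False}
  {c: True, n: True, h: False, m: False}
  {m: True, c: False, h: False, n: False}
  {c: True, m: True, h: False, n: False}
  {n: True, m: True, c: False, h: False}
  {c: True, n: True, m: True, h: False}
  {h: True, n: False, m: False, c: False}
  {c: True, h: True, n: False, m: False}
  {n: True, h: True, c: False, m: False}
  {c: True, n: True, h: True, m: False}
  {m: True, h: True, n: False, c: False}
  {c: True, m: True, h: True, n: False}
  {n: True, m: True, h: True, c: False}


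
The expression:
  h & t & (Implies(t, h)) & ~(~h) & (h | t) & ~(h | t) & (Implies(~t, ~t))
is never true.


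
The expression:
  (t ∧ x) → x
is always true.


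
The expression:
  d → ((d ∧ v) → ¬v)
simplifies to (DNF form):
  ¬d ∨ ¬v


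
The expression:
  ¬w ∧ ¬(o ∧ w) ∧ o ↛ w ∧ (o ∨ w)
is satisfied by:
  {o: True, w: False}


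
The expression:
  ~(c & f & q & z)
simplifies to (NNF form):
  ~c | ~f | ~q | ~z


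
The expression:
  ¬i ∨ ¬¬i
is always true.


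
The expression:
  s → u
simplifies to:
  u ∨ ¬s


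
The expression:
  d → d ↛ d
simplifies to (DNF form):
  ¬d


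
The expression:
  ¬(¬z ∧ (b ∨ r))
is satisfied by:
  {z: True, b: False, r: False}
  {r: True, z: True, b: False}
  {z: True, b: True, r: False}
  {r: True, z: True, b: True}
  {r: False, b: False, z: False}


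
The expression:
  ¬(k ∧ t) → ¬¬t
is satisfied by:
  {t: True}


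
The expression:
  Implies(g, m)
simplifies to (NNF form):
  m | ~g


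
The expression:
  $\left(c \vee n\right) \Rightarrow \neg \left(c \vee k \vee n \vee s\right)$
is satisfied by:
  {n: False, c: False}


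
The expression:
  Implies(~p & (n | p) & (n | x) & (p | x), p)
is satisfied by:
  {p: True, x: False, n: False}
  {x: False, n: False, p: False}
  {n: True, p: True, x: False}
  {n: True, x: False, p: False}
  {p: True, x: True, n: False}
  {x: True, p: False, n: False}
  {n: True, x: True, p: True}


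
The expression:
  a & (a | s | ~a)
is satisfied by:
  {a: True}


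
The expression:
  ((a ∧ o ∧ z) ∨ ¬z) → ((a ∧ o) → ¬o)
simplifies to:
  ¬a ∨ ¬o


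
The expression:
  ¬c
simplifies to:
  ¬c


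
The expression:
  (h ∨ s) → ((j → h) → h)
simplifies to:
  h ∨ j ∨ ¬s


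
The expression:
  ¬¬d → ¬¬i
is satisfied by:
  {i: True, d: False}
  {d: False, i: False}
  {d: True, i: True}


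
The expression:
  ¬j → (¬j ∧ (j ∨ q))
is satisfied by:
  {q: True, j: True}
  {q: True, j: False}
  {j: True, q: False}


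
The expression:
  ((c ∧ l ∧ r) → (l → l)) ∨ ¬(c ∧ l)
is always true.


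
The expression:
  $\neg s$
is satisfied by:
  {s: False}


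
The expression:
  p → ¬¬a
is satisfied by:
  {a: True, p: False}
  {p: False, a: False}
  {p: True, a: True}


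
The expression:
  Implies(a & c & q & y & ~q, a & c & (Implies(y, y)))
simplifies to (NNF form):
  True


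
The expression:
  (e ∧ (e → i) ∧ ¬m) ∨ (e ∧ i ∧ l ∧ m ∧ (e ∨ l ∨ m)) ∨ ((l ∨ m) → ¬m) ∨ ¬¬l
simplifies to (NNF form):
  l ∨ ¬m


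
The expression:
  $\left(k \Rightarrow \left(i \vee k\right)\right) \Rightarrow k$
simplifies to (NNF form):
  $k$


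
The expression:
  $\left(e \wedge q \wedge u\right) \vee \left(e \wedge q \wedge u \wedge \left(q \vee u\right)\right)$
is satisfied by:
  {e: True, u: True, q: True}


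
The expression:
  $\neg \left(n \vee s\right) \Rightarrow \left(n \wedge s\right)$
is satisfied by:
  {n: True, s: True}
  {n: True, s: False}
  {s: True, n: False}


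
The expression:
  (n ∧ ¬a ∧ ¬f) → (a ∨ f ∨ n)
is always true.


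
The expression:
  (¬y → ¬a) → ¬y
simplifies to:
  ¬y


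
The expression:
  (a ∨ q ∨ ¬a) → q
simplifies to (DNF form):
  q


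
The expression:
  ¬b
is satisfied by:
  {b: False}


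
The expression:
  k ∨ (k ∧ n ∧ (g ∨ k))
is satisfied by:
  {k: True}


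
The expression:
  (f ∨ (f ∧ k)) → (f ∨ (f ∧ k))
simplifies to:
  True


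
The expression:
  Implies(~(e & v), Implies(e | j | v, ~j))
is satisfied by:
  {v: True, e: True, j: False}
  {v: True, e: False, j: False}
  {e: True, v: False, j: False}
  {v: False, e: False, j: False}
  {j: True, v: True, e: True}


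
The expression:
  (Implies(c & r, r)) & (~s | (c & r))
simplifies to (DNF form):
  ~s | (c & r)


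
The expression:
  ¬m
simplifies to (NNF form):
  ¬m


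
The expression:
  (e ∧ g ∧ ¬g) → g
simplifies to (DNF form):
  True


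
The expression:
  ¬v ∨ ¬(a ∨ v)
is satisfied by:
  {v: False}


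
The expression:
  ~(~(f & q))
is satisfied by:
  {f: True, q: True}


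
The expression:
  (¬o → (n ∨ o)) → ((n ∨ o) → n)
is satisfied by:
  {n: True, o: False}
  {o: False, n: False}
  {o: True, n: True}


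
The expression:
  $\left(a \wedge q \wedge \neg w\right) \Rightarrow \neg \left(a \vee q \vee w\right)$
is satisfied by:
  {w: True, q: False, a: False}
  {w: False, q: False, a: False}
  {a: True, w: True, q: False}
  {a: True, w: False, q: False}
  {q: True, w: True, a: False}
  {q: True, w: False, a: False}
  {q: True, a: True, w: True}


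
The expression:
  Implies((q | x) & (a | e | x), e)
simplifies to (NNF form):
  e | (~a & ~x) | (~q & ~x)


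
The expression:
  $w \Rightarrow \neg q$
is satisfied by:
  {w: False, q: False}
  {q: True, w: False}
  {w: True, q: False}


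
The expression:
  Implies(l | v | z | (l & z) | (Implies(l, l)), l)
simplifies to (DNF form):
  l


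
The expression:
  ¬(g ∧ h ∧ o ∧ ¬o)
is always true.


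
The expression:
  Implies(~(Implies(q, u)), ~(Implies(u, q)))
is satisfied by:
  {u: True, q: False}
  {q: False, u: False}
  {q: True, u: True}


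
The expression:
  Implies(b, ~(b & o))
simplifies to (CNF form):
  ~b | ~o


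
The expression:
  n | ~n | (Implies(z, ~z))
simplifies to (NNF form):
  True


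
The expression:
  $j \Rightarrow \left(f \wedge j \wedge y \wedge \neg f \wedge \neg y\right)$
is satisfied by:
  {j: False}


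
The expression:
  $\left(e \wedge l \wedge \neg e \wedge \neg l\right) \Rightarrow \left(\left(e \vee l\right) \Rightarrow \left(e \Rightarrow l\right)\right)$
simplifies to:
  $\text{True}$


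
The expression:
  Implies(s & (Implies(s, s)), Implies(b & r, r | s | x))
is always true.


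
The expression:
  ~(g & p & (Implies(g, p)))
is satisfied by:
  {p: False, g: False}
  {g: True, p: False}
  {p: True, g: False}


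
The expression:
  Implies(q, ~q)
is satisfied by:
  {q: False}


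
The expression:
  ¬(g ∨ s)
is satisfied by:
  {g: False, s: False}


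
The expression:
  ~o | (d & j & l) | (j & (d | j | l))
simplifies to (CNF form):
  j | ~o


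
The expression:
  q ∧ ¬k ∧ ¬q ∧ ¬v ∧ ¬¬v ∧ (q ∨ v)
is never true.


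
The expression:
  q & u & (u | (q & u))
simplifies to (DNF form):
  q & u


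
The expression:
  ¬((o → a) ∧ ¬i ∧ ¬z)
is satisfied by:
  {i: True, o: True, z: True, a: False}
  {i: True, z: True, a: False, o: False}
  {i: True, o: True, z: True, a: True}
  {i: True, z: True, a: True, o: False}
  {i: True, o: True, a: False, z: False}
  {i: True, a: False, z: False, o: False}
  {i: True, o: True, a: True, z: False}
  {i: True, a: True, z: False, o: False}
  {o: True, z: True, a: False, i: False}
  {z: True, o: False, a: False, i: False}
  {o: True, z: True, a: True, i: False}
  {z: True, a: True, o: False, i: False}
  {o: True, a: False, z: False, i: False}


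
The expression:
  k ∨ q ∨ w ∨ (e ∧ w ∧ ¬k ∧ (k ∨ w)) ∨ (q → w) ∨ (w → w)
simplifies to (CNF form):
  True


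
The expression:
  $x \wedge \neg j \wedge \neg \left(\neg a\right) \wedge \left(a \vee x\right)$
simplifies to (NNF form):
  $a \wedge x \wedge \neg j$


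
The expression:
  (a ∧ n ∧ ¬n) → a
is always true.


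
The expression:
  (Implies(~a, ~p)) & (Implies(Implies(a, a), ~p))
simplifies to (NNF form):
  ~p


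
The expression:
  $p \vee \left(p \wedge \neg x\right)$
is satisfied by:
  {p: True}


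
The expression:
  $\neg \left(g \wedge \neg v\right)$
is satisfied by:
  {v: True, g: False}
  {g: False, v: False}
  {g: True, v: True}


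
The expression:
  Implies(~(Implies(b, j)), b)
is always true.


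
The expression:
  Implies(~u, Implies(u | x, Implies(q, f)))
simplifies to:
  f | u | ~q | ~x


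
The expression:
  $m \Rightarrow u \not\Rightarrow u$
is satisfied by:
  {m: False}


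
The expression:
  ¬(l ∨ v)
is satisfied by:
  {v: False, l: False}


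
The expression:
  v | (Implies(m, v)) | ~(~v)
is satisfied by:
  {v: True, m: False}
  {m: False, v: False}
  {m: True, v: True}


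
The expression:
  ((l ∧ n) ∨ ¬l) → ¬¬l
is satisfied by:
  {l: True}


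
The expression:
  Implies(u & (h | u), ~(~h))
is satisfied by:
  {h: True, u: False}
  {u: False, h: False}
  {u: True, h: True}


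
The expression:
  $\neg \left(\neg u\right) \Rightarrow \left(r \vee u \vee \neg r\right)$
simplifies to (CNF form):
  $\text{True}$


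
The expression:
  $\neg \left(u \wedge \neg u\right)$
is always true.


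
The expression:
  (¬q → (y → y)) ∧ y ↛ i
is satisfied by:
  {y: True, i: False}


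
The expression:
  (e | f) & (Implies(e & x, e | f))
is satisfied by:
  {e: True, f: True}
  {e: True, f: False}
  {f: True, e: False}


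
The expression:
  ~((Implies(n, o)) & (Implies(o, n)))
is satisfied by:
  {n: True, o: False}
  {o: True, n: False}


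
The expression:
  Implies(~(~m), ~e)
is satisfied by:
  {m: False, e: False}
  {e: True, m: False}
  {m: True, e: False}


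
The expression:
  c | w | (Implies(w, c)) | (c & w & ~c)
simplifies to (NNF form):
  True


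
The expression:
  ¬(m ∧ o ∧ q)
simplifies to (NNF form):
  ¬m ∨ ¬o ∨ ¬q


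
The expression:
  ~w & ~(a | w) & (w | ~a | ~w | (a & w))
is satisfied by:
  {w: False, a: False}


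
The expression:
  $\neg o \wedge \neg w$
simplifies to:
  $\neg o \wedge \neg w$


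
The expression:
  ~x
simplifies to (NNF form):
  ~x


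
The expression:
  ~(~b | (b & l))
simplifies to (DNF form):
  b & ~l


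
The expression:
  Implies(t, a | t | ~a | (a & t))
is always true.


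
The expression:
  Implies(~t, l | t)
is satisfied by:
  {t: True, l: True}
  {t: True, l: False}
  {l: True, t: False}


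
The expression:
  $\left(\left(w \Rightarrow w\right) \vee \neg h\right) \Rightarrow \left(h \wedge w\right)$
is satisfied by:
  {h: True, w: True}


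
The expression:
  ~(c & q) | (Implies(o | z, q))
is always true.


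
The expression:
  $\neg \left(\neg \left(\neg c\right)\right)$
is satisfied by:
  {c: False}


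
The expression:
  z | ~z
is always true.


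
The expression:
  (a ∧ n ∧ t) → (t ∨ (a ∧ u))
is always true.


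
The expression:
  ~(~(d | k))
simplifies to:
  d | k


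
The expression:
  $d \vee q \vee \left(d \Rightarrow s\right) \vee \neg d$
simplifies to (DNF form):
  $\text{True}$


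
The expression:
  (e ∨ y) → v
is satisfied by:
  {v: True, y: False, e: False}
  {v: True, e: True, y: False}
  {v: True, y: True, e: False}
  {v: True, e: True, y: True}
  {e: False, y: False, v: False}


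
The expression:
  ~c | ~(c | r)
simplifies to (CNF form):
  ~c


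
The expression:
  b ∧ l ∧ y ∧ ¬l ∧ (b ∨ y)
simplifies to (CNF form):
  False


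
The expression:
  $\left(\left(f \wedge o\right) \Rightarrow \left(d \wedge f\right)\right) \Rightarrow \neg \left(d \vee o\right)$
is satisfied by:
  {f: True, d: False, o: False}
  {f: False, d: False, o: False}
  {o: True, f: True, d: False}


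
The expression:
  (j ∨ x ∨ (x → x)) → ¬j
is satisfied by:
  {j: False}


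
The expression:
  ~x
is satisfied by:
  {x: False}


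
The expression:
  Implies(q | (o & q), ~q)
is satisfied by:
  {q: False}


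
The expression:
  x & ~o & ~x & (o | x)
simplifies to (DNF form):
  False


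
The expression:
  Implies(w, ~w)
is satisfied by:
  {w: False}


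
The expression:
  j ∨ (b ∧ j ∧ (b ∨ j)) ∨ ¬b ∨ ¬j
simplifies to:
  True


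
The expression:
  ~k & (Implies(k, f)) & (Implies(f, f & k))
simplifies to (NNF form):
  ~f & ~k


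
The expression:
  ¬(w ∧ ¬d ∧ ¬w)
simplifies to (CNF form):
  True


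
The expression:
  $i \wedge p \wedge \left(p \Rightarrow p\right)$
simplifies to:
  $i \wedge p$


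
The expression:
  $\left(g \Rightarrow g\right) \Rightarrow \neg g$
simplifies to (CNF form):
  $\neg g$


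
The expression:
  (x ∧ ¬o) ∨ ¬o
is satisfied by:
  {o: False}


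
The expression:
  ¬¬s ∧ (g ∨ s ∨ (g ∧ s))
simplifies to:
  s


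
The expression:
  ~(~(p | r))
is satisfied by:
  {r: True, p: True}
  {r: True, p: False}
  {p: True, r: False}


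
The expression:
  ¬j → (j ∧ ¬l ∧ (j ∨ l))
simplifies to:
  j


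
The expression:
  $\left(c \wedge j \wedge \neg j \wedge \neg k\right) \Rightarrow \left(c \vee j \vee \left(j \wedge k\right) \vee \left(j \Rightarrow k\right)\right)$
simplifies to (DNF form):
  $\text{True}$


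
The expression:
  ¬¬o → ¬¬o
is always true.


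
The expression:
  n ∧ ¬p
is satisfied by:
  {n: True, p: False}


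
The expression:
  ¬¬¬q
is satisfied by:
  {q: False}


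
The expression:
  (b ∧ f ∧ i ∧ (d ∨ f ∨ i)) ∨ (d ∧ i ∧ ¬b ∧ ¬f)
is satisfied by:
  {i: True, b: True, d: True, f: True}
  {i: True, b: True, f: True, d: False}
  {i: True, d: True, f: False, b: False}


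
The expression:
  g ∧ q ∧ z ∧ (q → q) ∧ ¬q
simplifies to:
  False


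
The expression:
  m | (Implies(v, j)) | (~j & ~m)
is always true.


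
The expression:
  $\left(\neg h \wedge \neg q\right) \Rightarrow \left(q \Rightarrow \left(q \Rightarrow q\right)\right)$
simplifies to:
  $\text{True}$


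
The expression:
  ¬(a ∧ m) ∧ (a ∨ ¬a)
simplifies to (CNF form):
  ¬a ∨ ¬m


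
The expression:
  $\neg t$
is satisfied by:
  {t: False}


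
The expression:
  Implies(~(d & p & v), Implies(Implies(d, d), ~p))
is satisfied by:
  {v: True, d: True, p: False}
  {v: True, d: False, p: False}
  {d: True, v: False, p: False}
  {v: False, d: False, p: False}
  {v: True, p: True, d: True}


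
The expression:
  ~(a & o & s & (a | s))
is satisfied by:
  {s: False, o: False, a: False}
  {a: True, s: False, o: False}
  {o: True, s: False, a: False}
  {a: True, o: True, s: False}
  {s: True, a: False, o: False}
  {a: True, s: True, o: False}
  {o: True, s: True, a: False}


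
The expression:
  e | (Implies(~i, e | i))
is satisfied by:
  {i: True, e: True}
  {i: True, e: False}
  {e: True, i: False}


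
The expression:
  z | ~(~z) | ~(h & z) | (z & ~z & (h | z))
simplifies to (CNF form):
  True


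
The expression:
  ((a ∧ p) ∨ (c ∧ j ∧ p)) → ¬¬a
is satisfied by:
  {a: True, p: False, c: False, j: False}
  {a: False, p: False, c: False, j: False}
  {j: True, a: True, p: False, c: False}
  {j: True, a: False, p: False, c: False}
  {a: True, c: True, j: False, p: False}
  {c: True, j: False, p: False, a: False}
  {j: True, c: True, a: True, p: False}
  {j: True, c: True, a: False, p: False}
  {a: True, p: True, j: False, c: False}
  {p: True, j: False, c: False, a: False}
  {a: True, j: True, p: True, c: False}
  {j: True, p: True, a: False, c: False}
  {a: True, c: True, p: True, j: False}
  {c: True, p: True, j: False, a: False}
  {j: True, c: True, p: True, a: True}


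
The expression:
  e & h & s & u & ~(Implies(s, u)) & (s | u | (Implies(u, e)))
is never true.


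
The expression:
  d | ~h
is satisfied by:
  {d: True, h: False}
  {h: False, d: False}
  {h: True, d: True}


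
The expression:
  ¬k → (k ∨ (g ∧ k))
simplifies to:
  k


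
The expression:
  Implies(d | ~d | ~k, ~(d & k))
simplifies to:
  ~d | ~k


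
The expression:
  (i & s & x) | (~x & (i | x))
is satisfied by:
  {i: True, s: True, x: False}
  {i: True, s: False, x: False}
  {i: True, x: True, s: True}


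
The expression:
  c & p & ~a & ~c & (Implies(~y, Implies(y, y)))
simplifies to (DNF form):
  False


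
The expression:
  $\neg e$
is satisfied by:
  {e: False}


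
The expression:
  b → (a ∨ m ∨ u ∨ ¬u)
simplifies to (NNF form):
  True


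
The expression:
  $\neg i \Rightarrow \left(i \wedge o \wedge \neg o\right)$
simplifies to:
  $i$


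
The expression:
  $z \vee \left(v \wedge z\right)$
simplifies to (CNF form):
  $z$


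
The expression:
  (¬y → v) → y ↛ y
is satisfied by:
  {v: False, y: False}


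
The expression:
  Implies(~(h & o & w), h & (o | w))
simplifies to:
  h & (o | w)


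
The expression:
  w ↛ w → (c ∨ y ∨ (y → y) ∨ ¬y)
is always true.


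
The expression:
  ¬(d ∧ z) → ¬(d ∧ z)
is always true.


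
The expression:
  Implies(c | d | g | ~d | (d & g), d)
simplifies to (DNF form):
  d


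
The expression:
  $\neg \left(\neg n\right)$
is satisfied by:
  {n: True}


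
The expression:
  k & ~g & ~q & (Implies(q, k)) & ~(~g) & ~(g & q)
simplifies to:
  False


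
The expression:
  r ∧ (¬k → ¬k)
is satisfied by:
  {r: True}


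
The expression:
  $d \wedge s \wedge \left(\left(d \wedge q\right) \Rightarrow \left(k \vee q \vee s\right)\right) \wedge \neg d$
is never true.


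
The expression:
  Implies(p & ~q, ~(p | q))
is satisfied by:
  {q: True, p: False}
  {p: False, q: False}
  {p: True, q: True}


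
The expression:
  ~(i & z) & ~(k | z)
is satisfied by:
  {z: False, k: False}


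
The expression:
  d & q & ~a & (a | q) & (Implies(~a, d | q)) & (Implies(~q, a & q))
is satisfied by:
  {d: True, q: True, a: False}


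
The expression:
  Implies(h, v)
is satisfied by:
  {v: True, h: False}
  {h: False, v: False}
  {h: True, v: True}


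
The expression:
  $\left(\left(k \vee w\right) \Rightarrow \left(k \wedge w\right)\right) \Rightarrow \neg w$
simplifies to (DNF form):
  $\neg k \vee \neg w$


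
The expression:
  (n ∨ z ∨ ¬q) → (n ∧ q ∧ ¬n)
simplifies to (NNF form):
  q ∧ ¬n ∧ ¬z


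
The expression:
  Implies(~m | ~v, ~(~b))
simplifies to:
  b | (m & v)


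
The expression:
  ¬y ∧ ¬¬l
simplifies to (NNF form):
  l ∧ ¬y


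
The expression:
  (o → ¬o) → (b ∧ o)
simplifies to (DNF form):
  o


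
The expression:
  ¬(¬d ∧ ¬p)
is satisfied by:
  {d: True, p: True}
  {d: True, p: False}
  {p: True, d: False}


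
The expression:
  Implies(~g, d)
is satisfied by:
  {d: True, g: True}
  {d: True, g: False}
  {g: True, d: False}


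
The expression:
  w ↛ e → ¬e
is always true.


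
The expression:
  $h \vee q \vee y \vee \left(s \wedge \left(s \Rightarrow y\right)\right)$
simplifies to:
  $h \vee q \vee y$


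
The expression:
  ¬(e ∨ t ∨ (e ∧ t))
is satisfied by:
  {e: False, t: False}


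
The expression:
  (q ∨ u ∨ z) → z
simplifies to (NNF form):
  z ∨ (¬q ∧ ¬u)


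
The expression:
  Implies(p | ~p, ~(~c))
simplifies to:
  c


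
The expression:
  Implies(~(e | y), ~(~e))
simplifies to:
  e | y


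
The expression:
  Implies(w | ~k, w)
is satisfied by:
  {k: True, w: True}
  {k: True, w: False}
  {w: True, k: False}


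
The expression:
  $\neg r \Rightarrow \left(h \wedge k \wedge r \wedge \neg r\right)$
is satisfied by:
  {r: True}


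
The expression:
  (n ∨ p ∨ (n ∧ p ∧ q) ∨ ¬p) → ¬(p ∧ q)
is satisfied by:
  {p: False, q: False}
  {q: True, p: False}
  {p: True, q: False}


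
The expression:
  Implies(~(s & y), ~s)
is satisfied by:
  {y: True, s: False}
  {s: False, y: False}
  {s: True, y: True}


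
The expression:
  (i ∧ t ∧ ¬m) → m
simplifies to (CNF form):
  m ∨ ¬i ∨ ¬t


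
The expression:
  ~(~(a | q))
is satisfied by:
  {a: True, q: True}
  {a: True, q: False}
  {q: True, a: False}


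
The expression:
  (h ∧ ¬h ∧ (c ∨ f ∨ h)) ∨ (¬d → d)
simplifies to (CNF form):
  d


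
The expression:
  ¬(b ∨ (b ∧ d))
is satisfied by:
  {b: False}


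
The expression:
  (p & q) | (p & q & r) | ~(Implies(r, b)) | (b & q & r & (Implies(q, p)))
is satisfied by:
  {q: True, r: True, p: True, b: False}
  {q: True, r: True, p: False, b: False}
  {q: True, p: True, r: False, b: False}
  {r: True, p: True, q: False, b: False}
  {r: True, q: False, p: False, b: False}
  {b: True, q: True, r: True, p: True}
  {b: True, q: True, p: True, r: False}


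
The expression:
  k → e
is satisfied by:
  {e: True, k: False}
  {k: False, e: False}
  {k: True, e: True}


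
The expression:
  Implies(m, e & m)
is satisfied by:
  {e: True, m: False}
  {m: False, e: False}
  {m: True, e: True}


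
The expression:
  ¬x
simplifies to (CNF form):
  ¬x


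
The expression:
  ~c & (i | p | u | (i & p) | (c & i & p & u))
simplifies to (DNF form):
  (i & ~c) | (p & ~c) | (u & ~c)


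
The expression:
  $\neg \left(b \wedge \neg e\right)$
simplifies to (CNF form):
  $e \vee \neg b$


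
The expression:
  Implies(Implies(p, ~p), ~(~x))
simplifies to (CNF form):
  p | x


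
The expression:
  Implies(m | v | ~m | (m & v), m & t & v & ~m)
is never true.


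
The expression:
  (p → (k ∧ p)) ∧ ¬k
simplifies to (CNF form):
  ¬k ∧ ¬p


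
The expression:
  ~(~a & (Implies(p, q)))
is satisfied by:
  {a: True, p: True, q: False}
  {a: True, q: False, p: False}
  {a: True, p: True, q: True}
  {a: True, q: True, p: False}
  {p: True, q: False, a: False}


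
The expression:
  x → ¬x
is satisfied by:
  {x: False}


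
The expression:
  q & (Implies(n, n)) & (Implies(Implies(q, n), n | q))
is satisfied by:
  {q: True}


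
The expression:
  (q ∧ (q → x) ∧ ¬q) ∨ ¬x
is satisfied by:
  {x: False}


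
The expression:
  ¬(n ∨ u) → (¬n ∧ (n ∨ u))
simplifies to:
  n ∨ u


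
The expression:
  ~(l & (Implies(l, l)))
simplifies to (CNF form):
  ~l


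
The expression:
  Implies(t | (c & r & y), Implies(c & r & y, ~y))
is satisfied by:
  {c: False, y: False, r: False}
  {r: True, c: False, y: False}
  {y: True, c: False, r: False}
  {r: True, y: True, c: False}
  {c: True, r: False, y: False}
  {r: True, c: True, y: False}
  {y: True, c: True, r: False}


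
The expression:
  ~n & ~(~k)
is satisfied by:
  {k: True, n: False}


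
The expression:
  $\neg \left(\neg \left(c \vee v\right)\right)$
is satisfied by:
  {c: True, v: True}
  {c: True, v: False}
  {v: True, c: False}


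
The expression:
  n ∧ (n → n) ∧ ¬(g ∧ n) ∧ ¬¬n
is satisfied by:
  {n: True, g: False}


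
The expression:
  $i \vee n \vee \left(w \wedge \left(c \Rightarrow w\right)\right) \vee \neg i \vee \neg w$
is always true.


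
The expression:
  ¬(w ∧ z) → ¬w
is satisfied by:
  {z: True, w: False}
  {w: False, z: False}
  {w: True, z: True}


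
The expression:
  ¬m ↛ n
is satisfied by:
  {n: True, m: False}
  {m: False, n: False}
  {m: True, n: True}


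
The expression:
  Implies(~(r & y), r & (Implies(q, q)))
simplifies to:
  r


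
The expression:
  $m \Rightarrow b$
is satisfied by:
  {b: True, m: False}
  {m: False, b: False}
  {m: True, b: True}


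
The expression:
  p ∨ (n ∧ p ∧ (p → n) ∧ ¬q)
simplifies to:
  p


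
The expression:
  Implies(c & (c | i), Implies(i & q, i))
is always true.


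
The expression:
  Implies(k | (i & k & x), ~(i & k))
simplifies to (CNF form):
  ~i | ~k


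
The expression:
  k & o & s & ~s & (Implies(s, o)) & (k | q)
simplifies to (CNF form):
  False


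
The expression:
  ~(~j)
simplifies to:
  j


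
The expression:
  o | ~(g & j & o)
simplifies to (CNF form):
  True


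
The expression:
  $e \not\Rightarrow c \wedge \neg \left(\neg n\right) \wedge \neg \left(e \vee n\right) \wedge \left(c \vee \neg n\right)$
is never true.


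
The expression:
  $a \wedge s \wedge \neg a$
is never true.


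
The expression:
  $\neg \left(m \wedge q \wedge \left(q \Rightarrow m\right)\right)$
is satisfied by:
  {m: False, q: False}
  {q: True, m: False}
  {m: True, q: False}


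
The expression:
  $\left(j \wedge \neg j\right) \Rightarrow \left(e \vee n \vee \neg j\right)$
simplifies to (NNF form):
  $\text{True}$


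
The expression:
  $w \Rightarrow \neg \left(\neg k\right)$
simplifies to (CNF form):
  $k \vee \neg w$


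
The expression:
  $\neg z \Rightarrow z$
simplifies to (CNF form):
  $z$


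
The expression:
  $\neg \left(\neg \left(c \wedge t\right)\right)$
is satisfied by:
  {t: True, c: True}


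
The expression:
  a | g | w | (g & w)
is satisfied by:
  {a: True, g: True, w: True}
  {a: True, g: True, w: False}
  {a: True, w: True, g: False}
  {a: True, w: False, g: False}
  {g: True, w: True, a: False}
  {g: True, w: False, a: False}
  {w: True, g: False, a: False}


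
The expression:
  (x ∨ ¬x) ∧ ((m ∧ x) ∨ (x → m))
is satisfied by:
  {m: True, x: False}
  {x: False, m: False}
  {x: True, m: True}


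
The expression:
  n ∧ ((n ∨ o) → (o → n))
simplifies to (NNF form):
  n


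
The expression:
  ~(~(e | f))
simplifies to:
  e | f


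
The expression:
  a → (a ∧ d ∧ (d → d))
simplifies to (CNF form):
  d ∨ ¬a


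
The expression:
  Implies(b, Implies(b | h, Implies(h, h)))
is always true.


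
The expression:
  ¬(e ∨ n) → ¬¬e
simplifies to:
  e ∨ n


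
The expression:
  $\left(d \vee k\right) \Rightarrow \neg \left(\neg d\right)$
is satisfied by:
  {d: True, k: False}
  {k: False, d: False}
  {k: True, d: True}


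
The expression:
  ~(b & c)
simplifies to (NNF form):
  ~b | ~c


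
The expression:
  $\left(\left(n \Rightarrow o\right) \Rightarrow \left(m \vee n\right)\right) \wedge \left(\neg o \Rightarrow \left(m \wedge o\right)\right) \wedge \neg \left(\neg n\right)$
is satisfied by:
  {o: True, n: True}


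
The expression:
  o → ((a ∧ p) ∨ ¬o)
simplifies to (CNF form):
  (a ∨ ¬o) ∧ (p ∨ ¬o)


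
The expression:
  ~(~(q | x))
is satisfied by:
  {x: True, q: True}
  {x: True, q: False}
  {q: True, x: False}


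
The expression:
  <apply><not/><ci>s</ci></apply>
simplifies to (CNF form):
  <apply><not/><ci>s</ci></apply>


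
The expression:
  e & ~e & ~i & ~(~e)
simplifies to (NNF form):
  False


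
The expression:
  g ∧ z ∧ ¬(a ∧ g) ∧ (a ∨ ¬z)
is never true.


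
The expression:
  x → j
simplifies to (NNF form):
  j ∨ ¬x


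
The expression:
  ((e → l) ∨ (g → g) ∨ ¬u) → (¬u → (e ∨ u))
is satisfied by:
  {e: True, u: True}
  {e: True, u: False}
  {u: True, e: False}


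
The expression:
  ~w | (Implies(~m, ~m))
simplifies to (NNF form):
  True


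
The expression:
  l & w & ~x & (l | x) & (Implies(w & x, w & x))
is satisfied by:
  {w: True, l: True, x: False}


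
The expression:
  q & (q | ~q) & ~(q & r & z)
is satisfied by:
  {q: True, z: False, r: False}
  {r: True, q: True, z: False}
  {z: True, q: True, r: False}


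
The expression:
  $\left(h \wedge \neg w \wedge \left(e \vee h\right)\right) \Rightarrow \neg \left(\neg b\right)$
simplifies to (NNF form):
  $b \vee w \vee \neg h$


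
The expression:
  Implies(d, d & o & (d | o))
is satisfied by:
  {o: True, d: False}
  {d: False, o: False}
  {d: True, o: True}


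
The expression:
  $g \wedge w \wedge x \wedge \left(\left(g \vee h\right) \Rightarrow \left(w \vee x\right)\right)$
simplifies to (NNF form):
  $g \wedge w \wedge x$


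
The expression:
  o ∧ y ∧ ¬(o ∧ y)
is never true.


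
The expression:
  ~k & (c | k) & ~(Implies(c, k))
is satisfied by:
  {c: True, k: False}


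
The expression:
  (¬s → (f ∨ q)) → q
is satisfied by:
  {q: True, s: False, f: False}
  {f: True, q: True, s: False}
  {q: True, s: True, f: False}
  {f: True, q: True, s: True}
  {f: False, s: False, q: False}


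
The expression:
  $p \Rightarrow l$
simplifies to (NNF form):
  $l \vee \neg p$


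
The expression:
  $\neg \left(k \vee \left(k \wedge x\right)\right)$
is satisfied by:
  {k: False}


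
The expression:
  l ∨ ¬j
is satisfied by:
  {l: True, j: False}
  {j: False, l: False}
  {j: True, l: True}


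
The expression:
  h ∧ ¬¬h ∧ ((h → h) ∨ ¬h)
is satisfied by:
  {h: True}


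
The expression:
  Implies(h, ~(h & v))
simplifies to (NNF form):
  ~h | ~v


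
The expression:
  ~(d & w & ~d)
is always true.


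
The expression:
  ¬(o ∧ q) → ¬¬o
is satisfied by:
  {o: True}


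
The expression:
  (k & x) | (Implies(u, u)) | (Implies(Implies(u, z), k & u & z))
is always true.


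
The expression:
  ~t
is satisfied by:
  {t: False}


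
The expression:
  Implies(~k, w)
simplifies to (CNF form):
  k | w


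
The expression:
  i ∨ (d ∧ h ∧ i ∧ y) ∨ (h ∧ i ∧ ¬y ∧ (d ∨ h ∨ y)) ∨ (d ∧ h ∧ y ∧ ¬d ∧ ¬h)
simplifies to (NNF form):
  i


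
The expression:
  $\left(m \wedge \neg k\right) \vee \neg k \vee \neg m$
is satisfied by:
  {k: False, m: False}
  {m: True, k: False}
  {k: True, m: False}


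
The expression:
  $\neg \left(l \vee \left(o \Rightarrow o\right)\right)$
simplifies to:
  $\text{False}$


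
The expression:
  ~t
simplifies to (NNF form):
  ~t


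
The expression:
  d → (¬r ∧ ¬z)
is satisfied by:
  {r: False, d: False, z: False}
  {z: True, r: False, d: False}
  {r: True, z: False, d: False}
  {z: True, r: True, d: False}
  {d: True, z: False, r: False}


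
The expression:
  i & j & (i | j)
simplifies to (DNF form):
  i & j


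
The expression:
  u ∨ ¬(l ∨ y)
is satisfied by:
  {u: True, l: False, y: False}
  {y: True, u: True, l: False}
  {u: True, l: True, y: False}
  {y: True, u: True, l: True}
  {y: False, l: False, u: False}


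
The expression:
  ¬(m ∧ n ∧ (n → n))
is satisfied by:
  {m: False, n: False}
  {n: True, m: False}
  {m: True, n: False}


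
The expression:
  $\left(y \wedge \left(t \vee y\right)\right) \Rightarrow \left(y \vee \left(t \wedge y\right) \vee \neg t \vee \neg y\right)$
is always true.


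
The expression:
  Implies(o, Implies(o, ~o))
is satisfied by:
  {o: False}


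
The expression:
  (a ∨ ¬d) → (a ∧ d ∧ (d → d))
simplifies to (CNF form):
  d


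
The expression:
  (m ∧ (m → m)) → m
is always true.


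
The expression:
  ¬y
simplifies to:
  ¬y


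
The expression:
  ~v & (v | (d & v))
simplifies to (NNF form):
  False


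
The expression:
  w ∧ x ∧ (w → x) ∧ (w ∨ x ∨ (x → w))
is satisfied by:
  {w: True, x: True}


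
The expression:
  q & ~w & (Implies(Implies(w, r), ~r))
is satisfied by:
  {q: True, r: False, w: False}


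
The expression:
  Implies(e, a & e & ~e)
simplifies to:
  ~e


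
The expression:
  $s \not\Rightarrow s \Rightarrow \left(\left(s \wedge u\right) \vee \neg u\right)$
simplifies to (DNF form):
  $\text{True}$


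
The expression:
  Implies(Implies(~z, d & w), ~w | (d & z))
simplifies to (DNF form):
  ~w | (d & z) | (~d & ~z)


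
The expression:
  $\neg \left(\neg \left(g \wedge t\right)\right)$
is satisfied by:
  {t: True, g: True}


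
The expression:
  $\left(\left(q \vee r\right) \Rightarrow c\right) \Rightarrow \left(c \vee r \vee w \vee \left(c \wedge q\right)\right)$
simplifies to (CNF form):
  $c \vee q \vee r \vee w$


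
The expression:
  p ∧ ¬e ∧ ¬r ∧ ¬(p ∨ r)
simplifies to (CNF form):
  False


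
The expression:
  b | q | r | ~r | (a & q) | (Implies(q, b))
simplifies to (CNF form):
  True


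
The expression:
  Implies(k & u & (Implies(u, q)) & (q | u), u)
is always true.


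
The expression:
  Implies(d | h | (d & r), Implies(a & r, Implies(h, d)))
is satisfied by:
  {d: True, a: False, r: False, h: False}
  {h: False, a: False, d: False, r: False}
  {h: True, d: True, a: False, r: False}
  {h: True, a: False, d: False, r: False}
  {r: True, d: True, h: False, a: False}
  {r: True, h: False, a: False, d: False}
  {r: True, h: True, d: True, a: False}
  {r: True, h: True, a: False, d: False}
  {d: True, a: True, r: False, h: False}
  {a: True, r: False, d: False, h: False}
  {h: True, a: True, d: True, r: False}
  {h: True, a: True, r: False, d: False}
  {d: True, a: True, r: True, h: False}
  {a: True, r: True, h: False, d: False}
  {h: True, a: True, r: True, d: True}


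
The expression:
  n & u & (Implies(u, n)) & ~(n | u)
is never true.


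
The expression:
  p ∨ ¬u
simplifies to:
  p ∨ ¬u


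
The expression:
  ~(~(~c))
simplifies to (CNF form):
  ~c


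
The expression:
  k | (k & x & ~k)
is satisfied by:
  {k: True}


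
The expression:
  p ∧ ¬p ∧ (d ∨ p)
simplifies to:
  False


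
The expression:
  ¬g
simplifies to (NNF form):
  ¬g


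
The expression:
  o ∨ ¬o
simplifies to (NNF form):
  True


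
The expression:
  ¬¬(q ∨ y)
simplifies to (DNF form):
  q ∨ y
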